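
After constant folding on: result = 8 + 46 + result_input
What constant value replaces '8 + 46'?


Identifying constant sub-expression:
  Original: result = 8 + 46 + result_input
  8 and 46 are both compile-time constants
  Evaluating: 8 + 46 = 54
  After folding: result = 54 + result_input

54


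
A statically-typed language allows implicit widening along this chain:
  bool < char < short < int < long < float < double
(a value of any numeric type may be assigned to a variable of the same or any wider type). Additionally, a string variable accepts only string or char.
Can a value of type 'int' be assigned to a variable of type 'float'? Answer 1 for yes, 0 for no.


Target variable type: float
Source value type: int
Numeric ranks: int=3, float=5
Widening allowed iff rank(source) <= rank(target): 3 <= 5? Yes
Result: 1

1


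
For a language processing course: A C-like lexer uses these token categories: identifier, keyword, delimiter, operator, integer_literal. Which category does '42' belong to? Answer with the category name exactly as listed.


Token: '42'
Checking categories:
  identifier: no
  integer_literal: YES
  operator: no
  keyword: no
  delimiter: no
Category: integer_literal

integer_literal


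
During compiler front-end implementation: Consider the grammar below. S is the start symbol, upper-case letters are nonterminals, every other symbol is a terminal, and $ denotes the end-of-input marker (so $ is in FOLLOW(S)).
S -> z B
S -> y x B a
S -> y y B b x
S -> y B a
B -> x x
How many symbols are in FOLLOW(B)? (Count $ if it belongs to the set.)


S is the start symbol and does not occur in any rule body, so FOLLOW(S) = {$}.
Examining every occurrence of B in a rule body:
  S -> z B : B is at the right end -> add FOLLOW(S) = {$}
  S -> y x B a : B is followed by terminal 'a' -> add 'a'
  S -> y y B b x : B is followed by terminal 'b' -> add 'b'
  S -> y B a : B is followed by terminal 'a' -> add 'a' (already in the set)
  B -> x x : B does not occur in the body -> contributes nothing
FOLLOW(B) = {a, b, $}
Count: 3

3


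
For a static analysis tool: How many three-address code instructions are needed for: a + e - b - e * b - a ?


Expression: a + e - b - e * b - a
Generating three-address code (respecting * over +/- precedence):
  Instruction 1: t1 = e * b
  Instruction 2: t2 = a + e
  Instruction 3: t3 = t2 - b
  Instruction 4: t4 = t3 - t1
  Instruction 5: t5 = t4 - a
Total instructions: 5

5


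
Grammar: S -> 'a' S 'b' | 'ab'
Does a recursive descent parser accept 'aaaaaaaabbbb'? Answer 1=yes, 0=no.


Grammar accepts strings of the form a^n b^n (n >= 1)
Word: 'aaaaaaaabbbb'
Counting: 8 a's and 4 b's
Check: 8 == 4? No
Mismatch: a-count != b-count
Rejected

0


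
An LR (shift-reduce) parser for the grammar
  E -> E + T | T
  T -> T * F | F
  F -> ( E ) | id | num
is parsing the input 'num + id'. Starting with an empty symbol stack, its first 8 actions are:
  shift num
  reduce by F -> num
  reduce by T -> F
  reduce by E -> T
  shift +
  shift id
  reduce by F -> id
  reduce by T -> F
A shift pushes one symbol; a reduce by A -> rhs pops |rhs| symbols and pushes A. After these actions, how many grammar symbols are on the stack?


Tracking the symbol stack through each action:
  Action 1: shift 'num' : push -> stack = [num] (size 1)
  Action 2: reduce by F -> num : pop 1, push F -> stack = [F] (size 1)
  Action 3: reduce by T -> F : pop 1, push T -> stack = [T] (size 1)
  Action 4: reduce by E -> T : pop 1, push E -> stack = [E] (size 1)
  Action 5: shift '+' : push -> stack = [E, +] (size 2)
  Action 6: shift 'id' : push -> stack = [E, +, id] (size 3)
  Action 7: reduce by F -> id : pop 1, push F -> stack = [E, +, F] (size 3)
  Action 8: reduce by T -> F : pop 1, push T -> stack = [E, +, T] (size 3)
Final stack size: 3

3


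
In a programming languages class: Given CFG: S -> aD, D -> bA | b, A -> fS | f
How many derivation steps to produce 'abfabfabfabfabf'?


Grammar: S -> aD, D -> bA | b, A -> fS | f
Deriving 'abfabfabfabfabf':
Step 1: S -> aD => aD
Step 2: D -> bA => abA
Step 3: A -> fS => abfS
Step 4: S -> aD => abfaD
Step 5: D -> bA => abfabA
Step 6: A -> fS => abfabfS
Step 7: S -> aD => abfabfaD
Step 8: D -> bA => abfabfabA
Step 9: A -> fS => abfabfabfS
Step 10: S -> aD => abfabfabfaD
Step 11: D -> bA => abfabfabfabA
Step 12: A -> fS => abfabfabfabfS
Step 13: S -> aD => abfabfabfabfaD
Step 14: D -> bA => abfabfabfabfabA
Step 15: A -> f => abfabfabfabfabf
Total derivation steps: 15

15


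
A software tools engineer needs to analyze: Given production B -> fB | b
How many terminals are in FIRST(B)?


Production: B -> fB | b
Examining each alternative for leading terminals:
  B -> fB : first terminal = 'f'
  B -> b : first terminal = 'b'
FIRST(B) = {b, f}
Count: 2

2


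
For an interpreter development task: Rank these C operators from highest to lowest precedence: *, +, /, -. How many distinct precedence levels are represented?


Looking up precedence for each operator:
  * -> precedence 6
  + -> precedence 5
  / -> precedence 6
  - -> precedence 5
Sorted highest to lowest: *, /, +, -
Distinct precedence values: [6, 5]
Number of distinct levels: 2

2


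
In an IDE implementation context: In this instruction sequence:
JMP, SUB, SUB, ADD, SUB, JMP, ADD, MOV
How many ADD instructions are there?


Scanning instruction sequence for ADD:
  Position 1: JMP
  Position 2: SUB
  Position 3: SUB
  Position 4: ADD <- MATCH
  Position 5: SUB
  Position 6: JMP
  Position 7: ADD <- MATCH
  Position 8: MOV
Matches at positions: [4, 7]
Total ADD count: 2

2


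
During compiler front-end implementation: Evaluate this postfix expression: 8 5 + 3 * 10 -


Processing tokens left to right:
Push 8, Push 5
Pop 8 and 5, compute 8 + 5 = 13, push 13
Push 3
Pop 13 and 3, compute 13 * 3 = 39, push 39
Push 10
Pop 39 and 10, compute 39 - 10 = 29, push 29
Stack result: 29

29


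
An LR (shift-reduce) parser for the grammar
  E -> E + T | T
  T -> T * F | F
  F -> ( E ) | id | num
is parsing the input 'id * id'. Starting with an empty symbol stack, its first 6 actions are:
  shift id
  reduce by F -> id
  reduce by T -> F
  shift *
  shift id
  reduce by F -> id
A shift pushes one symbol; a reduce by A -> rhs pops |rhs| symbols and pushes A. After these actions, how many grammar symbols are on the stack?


Tracking the symbol stack through each action:
  Action 1: shift 'id' : push -> stack = [id] (size 1)
  Action 2: reduce by F -> id : pop 1, push F -> stack = [F] (size 1)
  Action 3: reduce by T -> F : pop 1, push T -> stack = [T] (size 1)
  Action 4: shift '*' : push -> stack = [T, *] (size 2)
  Action 5: shift 'id' : push -> stack = [T, *, id] (size 3)
  Action 6: reduce by F -> id : pop 1, push F -> stack = [T, *, F] (size 3)
Final stack size: 3

3


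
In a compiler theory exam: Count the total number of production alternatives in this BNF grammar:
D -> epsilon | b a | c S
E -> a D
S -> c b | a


Counting alternatives per rule:
  D: 3 alternative(s)
  E: 1 alternative(s)
  S: 2 alternative(s)
Sum: 3 + 1 + 2 = 6

6


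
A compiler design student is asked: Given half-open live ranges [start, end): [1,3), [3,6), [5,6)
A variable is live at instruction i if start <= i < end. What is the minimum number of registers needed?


Live ranges:
  Var0: [1, 3)
  Var1: [3, 6)
  Var2: [5, 6)
Sweep-line events (position, delta, active):
  pos=1 start -> active=1
  pos=3 end -> active=0
  pos=3 start -> active=1
  pos=5 start -> active=2
  pos=6 end -> active=1
  pos=6 end -> active=0
Maximum simultaneous active: 2
Minimum registers needed: 2

2


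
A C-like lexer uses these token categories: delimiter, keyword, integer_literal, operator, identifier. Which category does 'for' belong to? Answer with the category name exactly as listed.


Token: 'for'
Checking categories:
  identifier: no
  integer_literal: no
  operator: no
  keyword: YES
  delimiter: no
Category: keyword

keyword


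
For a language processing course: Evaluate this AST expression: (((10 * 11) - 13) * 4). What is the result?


Expression: (((10 * 11) - 13) * 4)
Evaluating step by step:
  10 * 11 = 110
  110 - 13 = 97
  97 * 4 = 388
Result: 388

388


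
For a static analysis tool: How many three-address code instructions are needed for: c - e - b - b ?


Expression: c - e - b - b
Generating three-address code (respecting * over +/- precedence):
  Instruction 1: t1 = c - e
  Instruction 2: t2 = t1 - b
  Instruction 3: t3 = t2 - b
Total instructions: 3

3


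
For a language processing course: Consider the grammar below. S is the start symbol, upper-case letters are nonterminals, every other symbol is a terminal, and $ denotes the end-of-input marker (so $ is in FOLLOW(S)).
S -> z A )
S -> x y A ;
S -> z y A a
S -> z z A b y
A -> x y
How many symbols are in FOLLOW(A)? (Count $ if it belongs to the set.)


S is the start symbol and does not occur in any rule body, so FOLLOW(S) = {$}.
Examining every occurrence of A in a rule body:
  S -> z A ) : A is followed by terminal ')' -> add ')'
  S -> x y A ; : A is followed by terminal ';' -> add ';'
  S -> z y A a : A is followed by terminal 'a' -> add 'a'
  S -> z z A b y : A is followed by terminal 'b' -> add 'b'
  A -> x y : A does not occur in the body -> contributes nothing
FOLLOW(A) = {), ;, a, b}
Count: 4

4


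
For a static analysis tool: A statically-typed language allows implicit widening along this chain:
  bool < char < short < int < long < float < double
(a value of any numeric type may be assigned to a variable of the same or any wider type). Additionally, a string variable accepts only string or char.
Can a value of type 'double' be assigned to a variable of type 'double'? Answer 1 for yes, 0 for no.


Target variable type: double
Source value type: double
Numeric ranks: double=6, double=6
Widening allowed iff rank(source) <= rank(target): 6 <= 6? Yes
Result: 1

1


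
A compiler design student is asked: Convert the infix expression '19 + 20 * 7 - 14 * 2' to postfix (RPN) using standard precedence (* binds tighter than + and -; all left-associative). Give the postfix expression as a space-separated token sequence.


Applying the shunting-yard algorithm:
  Operand 19 -> output
  Push '+' onto operator stack -> op-stack: [+]
  Operand 20 -> output
  Push '*' onto operator stack -> op-stack: [+, *]
  Operand 7 -> output
  See '-' (prec 1); top '*' (prec 2) >= it -> pop '*' to output
  See '-' (prec 1); top '+' (prec 1) >= it -> pop '+' to output
  Push '-' onto operator stack -> op-stack: [-]
  Operand 14 -> output
  Push '*' onto operator stack -> op-stack: [-, *]
  Operand 2 -> output
  End of input: pop '*' to output
  End of input: pop '-' to output
Postfix result: 19 20 7 * + 14 2 * -

19 20 7 * + 14 2 * -


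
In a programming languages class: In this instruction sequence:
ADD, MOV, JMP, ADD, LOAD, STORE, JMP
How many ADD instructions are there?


Scanning instruction sequence for ADD:
  Position 1: ADD <- MATCH
  Position 2: MOV
  Position 3: JMP
  Position 4: ADD <- MATCH
  Position 5: LOAD
  Position 6: STORE
  Position 7: JMP
Matches at positions: [1, 4]
Total ADD count: 2

2


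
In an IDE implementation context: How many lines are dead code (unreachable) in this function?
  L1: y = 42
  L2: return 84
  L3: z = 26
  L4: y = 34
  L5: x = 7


Analyzing control flow:
  L1: reachable (before return)
  L2: reachable (return statement)
  L3: DEAD (after return at L2)
  L4: DEAD (after return at L2)
  L5: DEAD (after return at L2)
Return at L2, total lines = 5
Dead lines: L3 through L5
Count: 3

3


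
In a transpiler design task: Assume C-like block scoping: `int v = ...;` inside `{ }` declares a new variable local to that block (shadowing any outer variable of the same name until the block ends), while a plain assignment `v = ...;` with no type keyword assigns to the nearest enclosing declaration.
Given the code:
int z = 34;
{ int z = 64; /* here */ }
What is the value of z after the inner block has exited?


Analyzing scoping rules:
Outer scope: declares z = 34
Inner block: 'int z = 64;' declares a NEW z that shadows the outer one
When the block exits the inner z goes out of scope; the outer z was never modified -> 34
Result: 34

34


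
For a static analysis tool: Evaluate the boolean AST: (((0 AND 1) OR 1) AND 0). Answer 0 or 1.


Step 1: Evaluate inner node
  0 AND 1 = 0
Step 2: Evaluate next node
  0 OR 1 = 1
Step 3: Evaluate root node
  1 AND 0 = 0

0


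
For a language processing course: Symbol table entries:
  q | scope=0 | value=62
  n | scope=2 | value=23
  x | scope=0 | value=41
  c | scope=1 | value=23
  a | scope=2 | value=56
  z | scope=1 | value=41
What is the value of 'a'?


Searching symbol table for 'a':
  q | scope=0 | value=62
  n | scope=2 | value=23
  x | scope=0 | value=41
  c | scope=1 | value=23
  a | scope=2 | value=56 <- MATCH
  z | scope=1 | value=41
Found 'a' at scope 2 with value 56

56


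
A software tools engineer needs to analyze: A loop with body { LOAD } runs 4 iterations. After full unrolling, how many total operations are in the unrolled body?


Loop body operations: LOAD (1 op per iteration)
Unrolling 4 iterations:
  Iteration 1: LOAD (1 ops)
  Iteration 2: LOAD (1 ops)
  Iteration 3: LOAD (1 ops)
  Iteration 4: LOAD (1 ops)
Total: 4 iterations * 1 ops/iter = 4 operations

4


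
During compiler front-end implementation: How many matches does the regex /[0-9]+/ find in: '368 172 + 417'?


Pattern: /[0-9]+/ (int literals)
Input: '368 172 + 417'
Scanning for matches:
  Match 1: '368'
  Match 2: '172'
  Match 3: '417'
Total matches: 3

3


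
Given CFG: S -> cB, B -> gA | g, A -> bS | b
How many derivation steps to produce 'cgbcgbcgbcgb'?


Grammar: S -> cB, B -> gA | g, A -> bS | b
Deriving 'cgbcgbcgbcgb':
Step 1: S -> cB => cB
Step 2: B -> gA => cgA
Step 3: A -> bS => cgbS
Step 4: S -> cB => cgbcB
Step 5: B -> gA => cgbcgA
Step 6: A -> bS => cgbcgbS
Step 7: S -> cB => cgbcgbcB
Step 8: B -> gA => cgbcgbcgA
Step 9: A -> bS => cgbcgbcgbS
Step 10: S -> cB => cgbcgbcgbcB
Step 11: B -> gA => cgbcgbcgbcgA
Step 12: A -> b => cgbcgbcgbcgb
Total derivation steps: 12

12


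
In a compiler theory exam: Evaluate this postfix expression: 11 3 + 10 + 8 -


Processing tokens left to right:
Push 11, Push 3
Pop 11 and 3, compute 11 + 3 = 14, push 14
Push 10
Pop 14 and 10, compute 14 + 10 = 24, push 24
Push 8
Pop 24 and 8, compute 24 - 8 = 16, push 16
Stack result: 16

16


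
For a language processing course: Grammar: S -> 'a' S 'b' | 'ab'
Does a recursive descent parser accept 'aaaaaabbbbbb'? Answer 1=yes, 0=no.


Grammar accepts strings of the form a^n b^n (n >= 1)
Word: 'aaaaaabbbbbb'
Counting: 6 a's and 6 b's
Check: 6 == 6? Yes
Derivation (S -> aSb applied 5 time(s), then S -> ab): S => aSb => aaSbb => aaaSbbb => aaaaSbbbb => aaaaaSbbbbb => aaaaaabbbbbb
Accepted

1


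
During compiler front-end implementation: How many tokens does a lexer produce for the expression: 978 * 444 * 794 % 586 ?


Scanning '978 * 444 * 794 % 586'
Token 1: '978' -> integer_literal
Token 2: '*' -> operator
Token 3: '444' -> integer_literal
Token 4: '*' -> operator
Token 5: '794' -> integer_literal
Token 6: '%' -> operator
Token 7: '586' -> integer_literal
Total tokens: 7

7


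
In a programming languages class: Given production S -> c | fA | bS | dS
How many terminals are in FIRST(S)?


Production: S -> c | fA | bS | dS
Examining each alternative for leading terminals:
  S -> c : first terminal = 'c'
  S -> fA : first terminal = 'f'
  S -> bS : first terminal = 'b'
  S -> dS : first terminal = 'd'
FIRST(S) = {b, c, d, f}
Count: 4

4


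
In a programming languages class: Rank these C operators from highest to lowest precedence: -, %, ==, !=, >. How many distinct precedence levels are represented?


Looking up precedence for each operator:
  - -> precedence 5
  % -> precedence 6
  == -> precedence 3
  != -> precedence 3
  > -> precedence 4
Sorted highest to lowest: %, -, >, ==, !=
Distinct precedence values: [6, 5, 4, 3]
Number of distinct levels: 4

4


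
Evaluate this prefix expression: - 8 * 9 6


Parsing prefix expression: - 8 * 9 6
Step 1: Innermost operation '* 9 6'
  9 * 6 = 54
Step 2: Outer operation '- 8 [54]'
  8 - 54 = -46

-46


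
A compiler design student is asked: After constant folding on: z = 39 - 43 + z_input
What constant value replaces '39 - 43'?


Identifying constant sub-expression:
  Original: z = 39 - 43 + z_input
  39 and 43 are both compile-time constants
  Evaluating: 39 - 43 = -4
  After folding: z = -4 + z_input

-4


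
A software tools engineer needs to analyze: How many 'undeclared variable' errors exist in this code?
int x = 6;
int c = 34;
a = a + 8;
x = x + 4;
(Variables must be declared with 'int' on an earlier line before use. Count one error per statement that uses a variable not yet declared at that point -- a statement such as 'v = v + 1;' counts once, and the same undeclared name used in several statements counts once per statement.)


Scanning code line by line:
  Line 1: declare 'x' -> declared = ['x']
  Line 2: declare 'c' -> declared = ['c', 'x']
  Line 3: use 'a' -> ERROR (undeclared)
  Line 4: use 'x' -> OK (declared)
Total undeclared variable errors: 1

1


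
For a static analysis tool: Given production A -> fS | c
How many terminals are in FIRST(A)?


Production: A -> fS | c
Examining each alternative for leading terminals:
  A -> fS : first terminal = 'f'
  A -> c : first terminal = 'c'
FIRST(A) = {c, f}
Count: 2

2


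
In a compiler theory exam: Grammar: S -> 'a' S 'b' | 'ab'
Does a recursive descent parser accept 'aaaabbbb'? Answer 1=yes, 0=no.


Grammar accepts strings of the form a^n b^n (n >= 1)
Word: 'aaaabbbb'
Counting: 4 a's and 4 b's
Check: 4 == 4? Yes
Derivation (S -> aSb applied 3 time(s), then S -> ab): S => aSb => aaSbb => aaaSbbb => aaaabbbb
Accepted

1


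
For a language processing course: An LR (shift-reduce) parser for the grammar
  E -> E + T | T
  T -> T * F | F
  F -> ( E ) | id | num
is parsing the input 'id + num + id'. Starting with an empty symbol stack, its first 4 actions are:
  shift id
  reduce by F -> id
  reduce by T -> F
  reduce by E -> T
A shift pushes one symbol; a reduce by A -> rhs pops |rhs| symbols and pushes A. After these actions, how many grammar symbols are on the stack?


Tracking the symbol stack through each action:
  Action 1: shift 'id' : push -> stack = [id] (size 1)
  Action 2: reduce by F -> id : pop 1, push F -> stack = [F] (size 1)
  Action 3: reduce by T -> F : pop 1, push T -> stack = [T] (size 1)
  Action 4: reduce by E -> T : pop 1, push E -> stack = [E] (size 1)
Final stack size: 1

1


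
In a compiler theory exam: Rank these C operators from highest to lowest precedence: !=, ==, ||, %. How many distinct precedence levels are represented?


Looking up precedence for each operator:
  != -> precedence 3
  == -> precedence 3
  || -> precedence 1
  % -> precedence 6
Sorted highest to lowest: %, !=, ==, ||
Distinct precedence values: [6, 3, 1]
Number of distinct levels: 3

3


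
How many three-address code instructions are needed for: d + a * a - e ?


Expression: d + a * a - e
Generating three-address code (respecting * over +/- precedence):
  Instruction 1: t1 = a * a
  Instruction 2: t2 = d + t1
  Instruction 3: t3 = t2 - e
Total instructions: 3

3


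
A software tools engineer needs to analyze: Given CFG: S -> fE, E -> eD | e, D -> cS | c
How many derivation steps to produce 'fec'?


Grammar: S -> fE, E -> eD | e, D -> cS | c
Deriving 'fec':
Step 1: S -> fE => fE
Step 2: E -> eD => feD
Step 3: D -> c => fec
Total derivation steps: 3

3


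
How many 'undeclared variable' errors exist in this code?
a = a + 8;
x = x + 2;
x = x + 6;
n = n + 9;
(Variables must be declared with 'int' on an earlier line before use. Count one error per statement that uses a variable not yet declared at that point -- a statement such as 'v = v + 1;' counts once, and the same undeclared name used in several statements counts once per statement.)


Scanning code line by line:
  Line 1: use 'a' -> ERROR (undeclared)
  Line 2: use 'x' -> ERROR (undeclared)
  Line 3: use 'x' -> ERROR (undeclared)
  Line 4: use 'n' -> ERROR (undeclared)
Total undeclared variable errors: 4

4


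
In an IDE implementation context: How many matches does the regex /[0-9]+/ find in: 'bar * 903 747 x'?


Pattern: /[0-9]+/ (int literals)
Input: 'bar * 903 747 x'
Scanning for matches:
  Match 1: '903'
  Match 2: '747'
Total matches: 2

2


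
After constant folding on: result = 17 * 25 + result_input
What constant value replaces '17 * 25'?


Identifying constant sub-expression:
  Original: result = 17 * 25 + result_input
  17 and 25 are both compile-time constants
  Evaluating: 17 * 25 = 425
  After folding: result = 425 + result_input

425


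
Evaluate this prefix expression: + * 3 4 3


Parsing prefix expression: + * 3 4 3
Step 1: Innermost operation '* 3 4'
  3 * 4 = 12
Step 2: Outer operation '+ [12] 3'
  12 + 3 = 15

15


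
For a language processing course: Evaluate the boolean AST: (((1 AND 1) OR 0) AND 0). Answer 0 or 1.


Step 1: Evaluate inner node
  1 AND 1 = 1
Step 2: Evaluate next node
  1 OR 0 = 1
Step 3: Evaluate root node
  1 AND 0 = 0

0


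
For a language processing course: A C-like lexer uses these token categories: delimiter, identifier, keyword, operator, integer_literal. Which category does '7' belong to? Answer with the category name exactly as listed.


Token: '7'
Checking categories:
  identifier: no
  integer_literal: YES
  operator: no
  keyword: no
  delimiter: no
Category: integer_literal

integer_literal


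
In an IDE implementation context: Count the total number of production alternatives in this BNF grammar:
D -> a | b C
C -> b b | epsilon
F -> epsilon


Counting alternatives per rule:
  D: 2 alternative(s)
  C: 2 alternative(s)
  F: 1 alternative(s)
Sum: 2 + 2 + 1 = 5

5


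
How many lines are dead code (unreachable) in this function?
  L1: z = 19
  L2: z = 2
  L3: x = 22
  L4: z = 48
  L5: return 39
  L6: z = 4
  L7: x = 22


Analyzing control flow:
  L1: reachable (before return)
  L2: reachable (before return)
  L3: reachable (before return)
  L4: reachable (before return)
  L5: reachable (return statement)
  L6: DEAD (after return at L5)
  L7: DEAD (after return at L5)
Return at L5, total lines = 7
Dead lines: L6 through L7
Count: 2

2


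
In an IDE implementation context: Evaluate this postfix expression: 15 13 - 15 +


Processing tokens left to right:
Push 15, Push 13
Pop 15 and 13, compute 15 - 13 = 2, push 2
Push 15
Pop 2 and 15, compute 2 + 15 = 17, push 17
Stack result: 17

17


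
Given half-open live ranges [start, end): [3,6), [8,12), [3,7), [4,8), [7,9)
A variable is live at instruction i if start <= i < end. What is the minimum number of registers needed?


Live ranges:
  Var0: [3, 6)
  Var1: [8, 12)
  Var2: [3, 7)
  Var3: [4, 8)
  Var4: [7, 9)
Sweep-line events (position, delta, active):
  pos=3 start -> active=1
  pos=3 start -> active=2
  pos=4 start -> active=3
  pos=6 end -> active=2
  pos=7 end -> active=1
  pos=7 start -> active=2
  pos=8 end -> active=1
  pos=8 start -> active=2
  pos=9 end -> active=1
  pos=12 end -> active=0
Maximum simultaneous active: 3
Minimum registers needed: 3

3


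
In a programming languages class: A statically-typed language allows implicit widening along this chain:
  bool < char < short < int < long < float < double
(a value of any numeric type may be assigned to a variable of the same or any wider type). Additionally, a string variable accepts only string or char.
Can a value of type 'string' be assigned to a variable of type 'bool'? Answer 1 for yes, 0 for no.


Target variable type: bool
Source value type: string
Rule: string cannot widen to any numeric type
Result: 0

0


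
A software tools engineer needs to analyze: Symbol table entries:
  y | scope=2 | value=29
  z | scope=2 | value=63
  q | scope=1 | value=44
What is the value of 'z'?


Searching symbol table for 'z':
  y | scope=2 | value=29
  z | scope=2 | value=63 <- MATCH
  q | scope=1 | value=44
Found 'z' at scope 2 with value 63

63


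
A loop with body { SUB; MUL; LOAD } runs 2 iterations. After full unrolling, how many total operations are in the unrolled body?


Loop body operations: SUB, MUL, LOAD (3 ops per iteration)
Unrolling 2 iterations:
  Iteration 1: SUB, MUL, LOAD (3 ops)
  Iteration 2: SUB, MUL, LOAD (3 ops)
Total: 2 iterations * 3 ops/iter = 6 operations

6


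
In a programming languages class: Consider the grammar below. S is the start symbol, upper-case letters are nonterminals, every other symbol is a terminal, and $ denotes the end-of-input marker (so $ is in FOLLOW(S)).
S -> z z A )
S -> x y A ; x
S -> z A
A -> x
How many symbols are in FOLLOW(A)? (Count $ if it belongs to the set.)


S is the start symbol and does not occur in any rule body, so FOLLOW(S) = {$}.
Examining every occurrence of A in a rule body:
  S -> z z A ) : A is followed by terminal ')' -> add ')'
  S -> x y A ; x : A is followed by terminal ';' -> add ';'
  S -> z A : A is at the right end -> add FOLLOW(S) = {$}
  A -> x : A does not occur in the body -> contributes nothing
FOLLOW(A) = {), ;, $}
Count: 3

3


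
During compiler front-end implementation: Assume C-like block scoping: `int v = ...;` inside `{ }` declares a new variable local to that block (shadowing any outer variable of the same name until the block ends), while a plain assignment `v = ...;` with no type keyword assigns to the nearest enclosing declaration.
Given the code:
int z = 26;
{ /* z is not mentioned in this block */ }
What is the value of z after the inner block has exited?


Analyzing scoping rules:
Outer scope: declares z = 26
Inner block: z is neither redeclared nor assigned -> unchanged
After the block -> 26
Result: 26

26


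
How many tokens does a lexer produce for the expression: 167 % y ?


Scanning '167 % y'
Token 1: '167' -> integer_literal
Token 2: '%' -> operator
Token 3: 'y' -> identifier
Total tokens: 3

3


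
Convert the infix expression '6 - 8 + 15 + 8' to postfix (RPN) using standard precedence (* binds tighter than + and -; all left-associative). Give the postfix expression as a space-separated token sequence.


Applying the shunting-yard algorithm:
  Operand 6 -> output
  Push '-' onto operator stack -> op-stack: [-]
  Operand 8 -> output
  See '+' (prec 1); top '-' (prec 1) >= it -> pop '-' to output
  Push '+' onto operator stack -> op-stack: [+]
  Operand 15 -> output
  See '+' (prec 1); top '+' (prec 1) >= it -> pop '+' to output
  Push '+' onto operator stack -> op-stack: [+]
  Operand 8 -> output
  End of input: pop '+' to output
Postfix result: 6 8 - 15 + 8 +

6 8 - 15 + 8 +


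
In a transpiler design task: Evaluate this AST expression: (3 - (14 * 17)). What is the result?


Expression: (3 - (14 * 17))
Evaluating step by step:
  14 * 17 = 238
  3 - 238 = -235
Result: -235

-235


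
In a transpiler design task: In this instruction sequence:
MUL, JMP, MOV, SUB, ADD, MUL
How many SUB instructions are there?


Scanning instruction sequence for SUB:
  Position 1: MUL
  Position 2: JMP
  Position 3: MOV
  Position 4: SUB <- MATCH
  Position 5: ADD
  Position 6: MUL
Matches at positions: [4]
Total SUB count: 1

1


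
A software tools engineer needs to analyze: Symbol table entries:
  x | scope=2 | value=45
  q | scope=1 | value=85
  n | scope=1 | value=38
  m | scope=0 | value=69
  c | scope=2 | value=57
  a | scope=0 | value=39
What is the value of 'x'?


Searching symbol table for 'x':
  x | scope=2 | value=45 <- MATCH
  q | scope=1 | value=85
  n | scope=1 | value=38
  m | scope=0 | value=69
  c | scope=2 | value=57
  a | scope=0 | value=39
Found 'x' at scope 2 with value 45

45


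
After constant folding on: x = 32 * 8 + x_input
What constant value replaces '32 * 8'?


Identifying constant sub-expression:
  Original: x = 32 * 8 + x_input
  32 and 8 are both compile-time constants
  Evaluating: 32 * 8 = 256
  After folding: x = 256 + x_input

256


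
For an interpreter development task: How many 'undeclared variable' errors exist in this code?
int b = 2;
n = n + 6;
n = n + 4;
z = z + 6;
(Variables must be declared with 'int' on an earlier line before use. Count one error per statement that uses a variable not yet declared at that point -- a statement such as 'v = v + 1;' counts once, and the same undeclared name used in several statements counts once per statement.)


Scanning code line by line:
  Line 1: declare 'b' -> declared = ['b']
  Line 2: use 'n' -> ERROR (undeclared)
  Line 3: use 'n' -> ERROR (undeclared)
  Line 4: use 'z' -> ERROR (undeclared)
Total undeclared variable errors: 3

3


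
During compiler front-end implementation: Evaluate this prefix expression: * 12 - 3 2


Parsing prefix expression: * 12 - 3 2
Step 1: Innermost operation '- 3 2'
  3 - 2 = 1
Step 2: Outer operation '* 12 [1]'
  12 * 1 = 12

12


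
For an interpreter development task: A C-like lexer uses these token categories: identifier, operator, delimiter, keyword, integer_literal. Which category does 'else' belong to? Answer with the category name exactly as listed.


Token: 'else'
Checking categories:
  identifier: no
  integer_literal: no
  operator: no
  keyword: YES
  delimiter: no
Category: keyword

keyword


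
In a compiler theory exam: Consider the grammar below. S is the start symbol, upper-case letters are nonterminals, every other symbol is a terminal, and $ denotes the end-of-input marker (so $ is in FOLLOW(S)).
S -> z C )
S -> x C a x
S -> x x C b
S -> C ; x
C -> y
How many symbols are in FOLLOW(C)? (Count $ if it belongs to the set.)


S is the start symbol and does not occur in any rule body, so FOLLOW(S) = {$}.
Examining every occurrence of C in a rule body:
  S -> z C ) : C is followed by terminal ')' -> add ')'
  S -> x C a x : C is followed by terminal 'a' -> add 'a'
  S -> x x C b : C is followed by terminal 'b' -> add 'b'
  S -> C ; x : C is followed by terminal ';' -> add ';'
  C -> y : C does not occur in the body -> contributes nothing
FOLLOW(C) = {), ;, a, b}
Count: 4

4


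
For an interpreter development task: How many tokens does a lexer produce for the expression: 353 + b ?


Scanning '353 + b'
Token 1: '353' -> integer_literal
Token 2: '+' -> operator
Token 3: 'b' -> identifier
Total tokens: 3

3


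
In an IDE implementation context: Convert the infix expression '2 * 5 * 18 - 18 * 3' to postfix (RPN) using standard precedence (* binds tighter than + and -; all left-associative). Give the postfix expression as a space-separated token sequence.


Applying the shunting-yard algorithm:
  Operand 2 -> output
  Push '*' onto operator stack -> op-stack: [*]
  Operand 5 -> output
  See '*' (prec 2); top '*' (prec 2) >= it -> pop '*' to output
  Push '*' onto operator stack -> op-stack: [*]
  Operand 18 -> output
  See '-' (prec 1); top '*' (prec 2) >= it -> pop '*' to output
  Push '-' onto operator stack -> op-stack: [-]
  Operand 18 -> output
  Push '*' onto operator stack -> op-stack: [-, *]
  Operand 3 -> output
  End of input: pop '*' to output
  End of input: pop '-' to output
Postfix result: 2 5 * 18 * 18 3 * -

2 5 * 18 * 18 3 * -


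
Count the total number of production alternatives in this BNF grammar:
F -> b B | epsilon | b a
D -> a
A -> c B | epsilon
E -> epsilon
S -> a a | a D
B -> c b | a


Counting alternatives per rule:
  F: 3 alternative(s)
  D: 1 alternative(s)
  A: 2 alternative(s)
  E: 1 alternative(s)
  S: 2 alternative(s)
  B: 2 alternative(s)
Sum: 3 + 1 + 2 + 1 + 2 + 2 = 11

11


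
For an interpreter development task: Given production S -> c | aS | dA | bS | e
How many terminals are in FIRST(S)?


Production: S -> c | aS | dA | bS | e
Examining each alternative for leading terminals:
  S -> c : first terminal = 'c'
  S -> aS : first terminal = 'a'
  S -> dA : first terminal = 'd'
  S -> bS : first terminal = 'b'
  S -> e : first terminal = 'e'
FIRST(S) = {a, b, c, d, e}
Count: 5

5


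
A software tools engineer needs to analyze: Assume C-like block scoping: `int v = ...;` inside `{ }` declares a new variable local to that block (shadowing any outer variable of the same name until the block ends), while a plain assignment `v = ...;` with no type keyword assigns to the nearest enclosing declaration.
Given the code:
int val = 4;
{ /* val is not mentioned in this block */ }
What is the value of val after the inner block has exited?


Analyzing scoping rules:
Outer scope: declares val = 4
Inner block: val is neither redeclared nor assigned -> unchanged
After the block -> 4
Result: 4

4


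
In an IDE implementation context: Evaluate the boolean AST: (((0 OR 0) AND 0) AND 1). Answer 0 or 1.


Step 1: Evaluate inner node
  0 OR 0 = 0
Step 2: Evaluate next node
  0 AND 0 = 0
Step 3: Evaluate root node
  0 AND 1 = 0

0


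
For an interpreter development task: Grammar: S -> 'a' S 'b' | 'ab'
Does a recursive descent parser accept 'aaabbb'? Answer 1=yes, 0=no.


Grammar accepts strings of the form a^n b^n (n >= 1)
Word: 'aaabbb'
Counting: 3 a's and 3 b's
Check: 3 == 3? Yes
Derivation (S -> aSb applied 2 time(s), then S -> ab): S => aSb => aaSbb => aaabbb
Accepted

1


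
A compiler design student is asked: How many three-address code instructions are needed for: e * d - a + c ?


Expression: e * d - a + c
Generating three-address code (respecting * over +/- precedence):
  Instruction 1: t1 = e * d
  Instruction 2: t2 = t1 - a
  Instruction 3: t3 = t2 + c
Total instructions: 3

3


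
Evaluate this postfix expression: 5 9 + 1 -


Processing tokens left to right:
Push 5, Push 9
Pop 5 and 9, compute 5 + 9 = 14, push 14
Push 1
Pop 14 and 1, compute 14 - 1 = 13, push 13
Stack result: 13

13


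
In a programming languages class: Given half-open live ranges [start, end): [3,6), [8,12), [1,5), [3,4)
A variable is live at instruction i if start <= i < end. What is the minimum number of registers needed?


Live ranges:
  Var0: [3, 6)
  Var1: [8, 12)
  Var2: [1, 5)
  Var3: [3, 4)
Sweep-line events (position, delta, active):
  pos=1 start -> active=1
  pos=3 start -> active=2
  pos=3 start -> active=3
  pos=4 end -> active=2
  pos=5 end -> active=1
  pos=6 end -> active=0
  pos=8 start -> active=1
  pos=12 end -> active=0
Maximum simultaneous active: 3
Minimum registers needed: 3

3


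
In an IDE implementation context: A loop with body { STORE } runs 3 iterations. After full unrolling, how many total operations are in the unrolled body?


Loop body operations: STORE (1 op per iteration)
Unrolling 3 iterations:
  Iteration 1: STORE (1 ops)
  Iteration 2: STORE (1 ops)
  Iteration 3: STORE (1 ops)
Total: 3 iterations * 1 ops/iter = 3 operations

3


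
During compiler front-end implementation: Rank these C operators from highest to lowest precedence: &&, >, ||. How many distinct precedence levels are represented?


Looking up precedence for each operator:
  && -> precedence 2
  > -> precedence 4
  || -> precedence 1
Sorted highest to lowest: >, &&, ||
Distinct precedence values: [4, 2, 1]
Number of distinct levels: 3

3


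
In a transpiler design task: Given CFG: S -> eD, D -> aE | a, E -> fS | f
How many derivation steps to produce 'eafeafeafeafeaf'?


Grammar: S -> eD, D -> aE | a, E -> fS | f
Deriving 'eafeafeafeafeaf':
Step 1: S -> eD => eD
Step 2: D -> aE => eaE
Step 3: E -> fS => eafS
Step 4: S -> eD => eafeD
Step 5: D -> aE => eafeaE
Step 6: E -> fS => eafeafS
Step 7: S -> eD => eafeafeD
Step 8: D -> aE => eafeafeaE
Step 9: E -> fS => eafeafeafS
Step 10: S -> eD => eafeafeafeD
Step 11: D -> aE => eafeafeafeaE
Step 12: E -> fS => eafeafeafeafS
Step 13: S -> eD => eafeafeafeafeD
Step 14: D -> aE => eafeafeafeafeaE
Step 15: E -> f => eafeafeafeafeaf
Total derivation steps: 15

15


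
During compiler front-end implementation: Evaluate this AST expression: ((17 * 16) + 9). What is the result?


Expression: ((17 * 16) + 9)
Evaluating step by step:
  17 * 16 = 272
  272 + 9 = 281
Result: 281

281


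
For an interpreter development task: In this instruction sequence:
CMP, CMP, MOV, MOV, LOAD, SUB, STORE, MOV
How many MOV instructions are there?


Scanning instruction sequence for MOV:
  Position 1: CMP
  Position 2: CMP
  Position 3: MOV <- MATCH
  Position 4: MOV <- MATCH
  Position 5: LOAD
  Position 6: SUB
  Position 7: STORE
  Position 8: MOV <- MATCH
Matches at positions: [3, 4, 8]
Total MOV count: 3

3


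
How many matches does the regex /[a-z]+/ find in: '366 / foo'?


Pattern: /[a-z]+/ (identifiers)
Input: '366 / foo'
Scanning for matches:
  Match 1: 'foo'
Total matches: 1

1


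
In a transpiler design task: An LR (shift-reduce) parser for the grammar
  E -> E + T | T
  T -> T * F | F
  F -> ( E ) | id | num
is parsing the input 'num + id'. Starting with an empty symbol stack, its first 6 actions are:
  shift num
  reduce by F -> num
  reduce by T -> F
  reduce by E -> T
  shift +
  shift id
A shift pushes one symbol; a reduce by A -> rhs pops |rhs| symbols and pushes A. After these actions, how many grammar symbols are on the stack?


Tracking the symbol stack through each action:
  Action 1: shift 'num' : push -> stack = [num] (size 1)
  Action 2: reduce by F -> num : pop 1, push F -> stack = [F] (size 1)
  Action 3: reduce by T -> F : pop 1, push T -> stack = [T] (size 1)
  Action 4: reduce by E -> T : pop 1, push E -> stack = [E] (size 1)
  Action 5: shift '+' : push -> stack = [E, +] (size 2)
  Action 6: shift 'id' : push -> stack = [E, +, id] (size 3)
Final stack size: 3

3


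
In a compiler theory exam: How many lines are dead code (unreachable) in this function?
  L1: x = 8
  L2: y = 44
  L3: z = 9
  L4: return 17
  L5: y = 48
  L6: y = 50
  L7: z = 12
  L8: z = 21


Analyzing control flow:
  L1: reachable (before return)
  L2: reachable (before return)
  L3: reachable (before return)
  L4: reachable (return statement)
  L5: DEAD (after return at L4)
  L6: DEAD (after return at L4)
  L7: DEAD (after return at L4)
  L8: DEAD (after return at L4)
Return at L4, total lines = 8
Dead lines: L5 through L8
Count: 4

4


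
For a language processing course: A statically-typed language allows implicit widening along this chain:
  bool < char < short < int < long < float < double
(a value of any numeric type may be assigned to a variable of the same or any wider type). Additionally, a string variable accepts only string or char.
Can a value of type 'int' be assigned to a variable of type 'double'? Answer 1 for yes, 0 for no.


Target variable type: double
Source value type: int
Numeric ranks: int=3, double=6
Widening allowed iff rank(source) <= rank(target): 3 <= 6? Yes
Result: 1

1


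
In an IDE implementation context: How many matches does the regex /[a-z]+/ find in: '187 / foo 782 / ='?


Pattern: /[a-z]+/ (identifiers)
Input: '187 / foo 782 / ='
Scanning for matches:
  Match 1: 'foo'
Total matches: 1

1


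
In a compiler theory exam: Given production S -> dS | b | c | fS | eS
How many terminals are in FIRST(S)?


Production: S -> dS | b | c | fS | eS
Examining each alternative for leading terminals:
  S -> dS : first terminal = 'd'
  S -> b : first terminal = 'b'
  S -> c : first terminal = 'c'
  S -> fS : first terminal = 'f'
  S -> eS : first terminal = 'e'
FIRST(S) = {b, c, d, e, f}
Count: 5

5


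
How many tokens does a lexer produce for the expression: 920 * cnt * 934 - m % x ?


Scanning '920 * cnt * 934 - m % x'
Token 1: '920' -> integer_literal
Token 2: '*' -> operator
Token 3: 'cnt' -> identifier
Token 4: '*' -> operator
Token 5: '934' -> integer_literal
Token 6: '-' -> operator
Token 7: 'm' -> identifier
Token 8: '%' -> operator
Token 9: 'x' -> identifier
Total tokens: 9

9


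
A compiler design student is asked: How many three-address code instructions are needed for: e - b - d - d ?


Expression: e - b - d - d
Generating three-address code (respecting * over +/- precedence):
  Instruction 1: t1 = e - b
  Instruction 2: t2 = t1 - d
  Instruction 3: t3 = t2 - d
Total instructions: 3

3
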